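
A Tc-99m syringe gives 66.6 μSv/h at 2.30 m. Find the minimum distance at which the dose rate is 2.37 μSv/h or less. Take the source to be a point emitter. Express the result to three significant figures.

Since intensity falls as 1/r², d₂ = d₁·√(I₁/I₂).
I₁/I₂ = 66.6/2.37 = 28.10, so d₂ = 2.30 × √28.10 = 12.19 m.

12.2 m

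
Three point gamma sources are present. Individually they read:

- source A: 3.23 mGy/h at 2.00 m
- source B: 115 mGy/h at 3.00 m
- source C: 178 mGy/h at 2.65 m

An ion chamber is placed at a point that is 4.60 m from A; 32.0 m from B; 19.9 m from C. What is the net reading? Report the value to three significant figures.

4.78 mGy/h

Each source contributes Iᵢ·(dᵢ/rᵢ)²; contributions add.
A: 3.23 × (2.00/4.60)² = 0.6106 mGy/h
B: 115 × (3.00/32.0)² = 1.011 mGy/h
C: 178 × (2.65/19.9)² = 3.156 mGy/h
Total = 0.6106 + 1.011 + 3.156 = 4.778 mGy/h.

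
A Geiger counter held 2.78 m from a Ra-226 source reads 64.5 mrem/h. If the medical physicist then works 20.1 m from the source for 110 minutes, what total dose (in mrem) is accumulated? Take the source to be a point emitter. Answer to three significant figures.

Intensity scales as (d₁/d₂)², so rate at 20.1 m:
(2.78/20.1)² = 0.01913, so 64.5 × 0.01913 = 1.234 mrem/h.
Dose = rate × time = 1.234 mrem/h × 1.833 h = 2.262 mrem.

2.26 mrem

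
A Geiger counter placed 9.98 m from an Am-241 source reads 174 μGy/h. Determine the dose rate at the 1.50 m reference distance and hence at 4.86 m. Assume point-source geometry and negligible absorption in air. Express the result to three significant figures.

7700 μGy/h; 734 μGy/h

Applying the 1/r² law,
At 1.50 m: 174 × (9.98/1.50)² = 174 × 44.27 = 7703 μGy/h
At 4.86 m: 7703 × (1.50/4.86)² = 7703 × 0.09526 = 733.8 μGy/h.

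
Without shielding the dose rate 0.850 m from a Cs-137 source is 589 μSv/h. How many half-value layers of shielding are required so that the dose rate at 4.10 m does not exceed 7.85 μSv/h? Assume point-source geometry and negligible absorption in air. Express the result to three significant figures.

At 4.10 m, distance alone gives (0.850/4.10)² = 0.04298, so 589 × 0.04298 = 25.32 μSv/h.
Further attenuation needed: 25.32/7.85 = 3.225.
n = log₂(3.225) = 1.689 half-value layers.

1.69 half-value layers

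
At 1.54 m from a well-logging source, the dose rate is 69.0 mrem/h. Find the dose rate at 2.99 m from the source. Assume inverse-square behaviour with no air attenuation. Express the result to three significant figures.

18.3 mrem/h

Since intensity falls as 1/r², the rate at 2.99 m is
(1.54/2.99)² = 0.2653, so 69.0 × 0.2653 = 18.31 mrem/h.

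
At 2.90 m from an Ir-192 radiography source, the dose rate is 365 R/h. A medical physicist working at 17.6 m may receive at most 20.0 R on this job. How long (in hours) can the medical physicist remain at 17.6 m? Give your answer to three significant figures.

2.02 h

By the inverse-square law, rate at 17.6 m:
365 × (2.90/17.6)² = 365 × 0.02715 = 9.910 R/h.
Stay time = 20.0 R ÷ 9.910 R/h = 2.018 h.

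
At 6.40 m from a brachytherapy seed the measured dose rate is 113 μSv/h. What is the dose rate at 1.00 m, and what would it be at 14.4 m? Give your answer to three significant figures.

Intensity scales as (d₁/d₂)², so
At 1.00 m: 113 × (6.40/1.00)² = 113 × 40.96 = 4628 μSv/h
At 14.4 m: 4628 × (1.00/14.4)² = 4628 × 0.004823 = 22.32 μSv/h.

4630 μSv/h; 22.3 μSv/h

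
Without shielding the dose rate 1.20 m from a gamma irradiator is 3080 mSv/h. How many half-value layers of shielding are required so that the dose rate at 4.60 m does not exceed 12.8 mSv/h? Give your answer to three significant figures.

4.03 half-value layers

At 4.60 m, distance alone gives 3080 × (1.20/4.60)² = 3080 × 0.06805 = 209.6 mSv/h.
Further attenuation needed: 209.6/12.8 = 16.38.
n = log₂(16.38) = 4.034 half-value layers.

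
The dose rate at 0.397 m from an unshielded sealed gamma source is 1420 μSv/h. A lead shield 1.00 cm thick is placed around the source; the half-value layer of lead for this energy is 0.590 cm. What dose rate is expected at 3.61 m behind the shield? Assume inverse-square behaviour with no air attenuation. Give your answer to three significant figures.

5.30 μSv/h

Distance alone: 1420 × (0.397/3.61)² = 1420 × 0.01209 = 17.17 μSv/h.
Shield: 1.00/0.590 = 1.695 half-value layers → attenuation 2^(−1.695) = 0.3089.
Combined: 17.17 × 0.3089 = 5.304 μSv/h.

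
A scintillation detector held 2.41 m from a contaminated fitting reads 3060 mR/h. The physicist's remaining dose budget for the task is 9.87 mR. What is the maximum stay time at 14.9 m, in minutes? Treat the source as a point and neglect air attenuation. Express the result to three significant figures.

7.40 min

By the inverse-square law, rate at 14.9 m:
(2.41/14.9)² = 0.02616, so 3060 × 0.02616 = 80.05 mR/h.
Stay time = 9.87 mR ÷ 80.05 mR/h = 0.1233 h = 7.398 min.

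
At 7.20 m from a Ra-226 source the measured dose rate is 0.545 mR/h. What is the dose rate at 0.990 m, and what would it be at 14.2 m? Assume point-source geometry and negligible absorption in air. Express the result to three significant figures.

28.8 mR/h; 0.140 mR/h

Using I₁d₁² = I₂d₂²,
At 0.990 m: (7.20/0.990)² = 52.89, so 0.545 × 52.89 = 28.83 mR/h
At 14.2 m: 28.83 × (0.990/14.2)² = 28.83 × 0.004861 = 0.1401 mR/h.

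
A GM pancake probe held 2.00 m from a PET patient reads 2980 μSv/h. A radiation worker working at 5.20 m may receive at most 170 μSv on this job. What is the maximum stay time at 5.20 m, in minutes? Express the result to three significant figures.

Using I₁d₁² = I₂d₂², rate at 5.20 m:
(2.00/5.20)² = 0.1479, so 2980 × 0.1479 = 440.7 μSv/h.
Stay time = 170 μSv ÷ 440.7 μSv/h = 0.3857 h = 23.14 min.

23.1 min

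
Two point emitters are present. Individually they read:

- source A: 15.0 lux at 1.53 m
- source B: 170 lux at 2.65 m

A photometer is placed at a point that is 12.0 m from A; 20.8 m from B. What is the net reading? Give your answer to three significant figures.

Each source contributes Iᵢ·(dᵢ/rᵢ)²; contributions add.
A: 15.0 × (1.53/12.0)² = 0.2438 lux
B: 170 × (2.65/20.8)² = 2.759 lux
Total = 0.2438 + 2.759 = 3.003 lux.

3.00 lux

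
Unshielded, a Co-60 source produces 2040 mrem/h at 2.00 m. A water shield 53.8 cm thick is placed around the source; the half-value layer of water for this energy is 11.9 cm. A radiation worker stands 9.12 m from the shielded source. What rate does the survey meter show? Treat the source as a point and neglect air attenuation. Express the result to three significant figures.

Distance alone: (2.00/9.12)² = 0.04809, so 2040 × 0.04809 = 98.10 mrem/h.
Shield: 53.8/11.9 = 4.521 half-value layers → attenuation 2^(−4.521) = 0.04356.
Combined: 98.10 × 0.04356 = 4.273 mrem/h.

4.27 mrem/h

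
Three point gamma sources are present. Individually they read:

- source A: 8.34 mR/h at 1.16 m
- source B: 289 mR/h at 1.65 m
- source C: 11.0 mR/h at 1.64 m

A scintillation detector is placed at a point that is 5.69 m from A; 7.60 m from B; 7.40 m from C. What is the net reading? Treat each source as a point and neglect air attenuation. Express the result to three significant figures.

14.5 mR/h

Each source contributes Iᵢ·(dᵢ/rᵢ)²; contributions add.
A: 8.34 × (1.16/5.69)² = 0.3466 mR/h
B: 289 × (1.65/7.60)² = 13.62 mR/h
C: 11.0 × (1.64/7.40)² = 0.5403 mR/h
Total = 0.3466 + 13.62 + 0.5403 = 14.51 mR/h.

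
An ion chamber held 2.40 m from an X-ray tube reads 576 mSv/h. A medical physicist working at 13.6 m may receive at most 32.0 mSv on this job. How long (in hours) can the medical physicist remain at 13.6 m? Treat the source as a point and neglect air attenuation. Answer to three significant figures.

1.78 h

Intensity scales as (d₁/d₂)², so rate at 13.6 m:
(2.40/13.6)² = 0.03114, so 576 × 0.03114 = 17.94 mSv/h.
Stay time = 32.0 mSv ÷ 17.94 mSv/h = 1.784 h.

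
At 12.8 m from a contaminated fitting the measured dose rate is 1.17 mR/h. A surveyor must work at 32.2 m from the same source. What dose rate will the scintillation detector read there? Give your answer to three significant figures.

Intensity scales as (d₁/d₂)², so scaling from 12.8 m to 32.2 m:
(12.8/32.2)² = 0.1580, so 1.17 × 0.1580 = 0.1849 mR/h.

0.185 mR/h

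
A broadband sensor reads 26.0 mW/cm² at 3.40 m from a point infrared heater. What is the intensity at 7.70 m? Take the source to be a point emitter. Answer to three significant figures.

5.07 mW/cm²

Using I₁d₁² = I₂d₂², the rate at 7.70 m is
(3.40/7.70)² = 0.1950, so 26.0 × 0.1950 = 5.070 mW/cm².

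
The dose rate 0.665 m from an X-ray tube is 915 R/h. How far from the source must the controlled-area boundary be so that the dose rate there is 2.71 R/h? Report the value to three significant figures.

By the inverse-square law, d₂ = d₁·√(I₁/I₂).
I₁/I₂ = 915/2.71 = 337.6, so d₂ = 0.665 × √337.6 = 12.22 m.

12.2 m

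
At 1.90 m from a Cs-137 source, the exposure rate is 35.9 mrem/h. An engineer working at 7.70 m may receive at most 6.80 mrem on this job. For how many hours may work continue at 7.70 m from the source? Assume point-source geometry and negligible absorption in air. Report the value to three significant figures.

Using I₁d₁² = I₂d₂², rate at 7.70 m:
35.9 × (1.90/7.70)² = 35.9 × 0.06089 = 2.186 mrem/h.
Stay time = 6.80 mrem ÷ 2.186 mrem/h = 3.111 h.

3.11 h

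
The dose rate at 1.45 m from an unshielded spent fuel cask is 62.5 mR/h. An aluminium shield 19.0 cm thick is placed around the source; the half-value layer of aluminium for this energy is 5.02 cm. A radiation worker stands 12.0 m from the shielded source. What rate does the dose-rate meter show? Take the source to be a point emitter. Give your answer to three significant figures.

0.0662 mR/h

Distance alone: (1.45/12.0)² = 0.01460, so 62.5 × 0.01460 = 0.9125 mR/h.
Shield: 19.0/5.02 = 3.785 half-value layers → attenuation 2^(−3.785) = 0.07254.
Combined: 0.9125 × 0.07254 = 0.06619 mR/h.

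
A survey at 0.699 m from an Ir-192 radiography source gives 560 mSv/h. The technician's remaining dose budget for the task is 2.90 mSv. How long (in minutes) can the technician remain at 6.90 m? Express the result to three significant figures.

30.3 min

Since intensity falls as 1/r², rate at 6.90 m:
560 × (0.699/6.90)² = 560 × 0.01026 = 5.746 mSv/h.
Stay time = 2.90 mSv ÷ 5.746 mSv/h = 0.5047 h = 30.28 min.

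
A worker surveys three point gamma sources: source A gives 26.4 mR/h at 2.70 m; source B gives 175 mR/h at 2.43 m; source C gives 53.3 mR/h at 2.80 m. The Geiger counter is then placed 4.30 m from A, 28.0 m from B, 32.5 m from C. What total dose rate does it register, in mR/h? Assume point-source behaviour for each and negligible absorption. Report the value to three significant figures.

Each source contributes Iᵢ·(dᵢ/rᵢ)²; contributions add.
A: 26.4 × (2.70/4.30)² = 10.41 mR/h
B: 175 × (2.43/28.0)² = 1.318 mR/h
C: 53.3 × (2.80/32.5)² = 0.3956 mR/h
Total = 10.41 + 1.318 + 0.3956 = 12.12 mR/h.

12.1 mR/h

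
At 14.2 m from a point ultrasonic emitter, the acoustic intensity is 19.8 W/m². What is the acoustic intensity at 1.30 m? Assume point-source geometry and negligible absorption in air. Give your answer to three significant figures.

Intensity scales as (d₁/d₂)², so the rate at 1.30 m is
(14.2/1.30)² = 119.3, so 19.8 × 119.3 = 2362 W/m².

2360 W/m²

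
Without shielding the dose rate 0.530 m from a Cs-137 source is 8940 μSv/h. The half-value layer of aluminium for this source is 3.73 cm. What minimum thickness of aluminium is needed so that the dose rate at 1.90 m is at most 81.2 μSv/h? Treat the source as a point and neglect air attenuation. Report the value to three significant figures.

11.6 cm

At 1.90 m, distance alone gives 8940 × (0.530/1.90)² = 8940 × 0.07781 = 695.6 μSv/h.
Further attenuation needed: 695.6/81.2 = 8.567.
n = log₂(8.567) = 3.099 half-value layers.
Thickness = 3.099 × 3.73 cm = 11.56 cm.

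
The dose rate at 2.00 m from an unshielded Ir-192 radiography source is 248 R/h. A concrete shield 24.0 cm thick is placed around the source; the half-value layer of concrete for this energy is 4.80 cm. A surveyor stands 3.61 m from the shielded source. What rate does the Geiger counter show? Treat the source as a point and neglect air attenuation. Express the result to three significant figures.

2.38 R/h

Distance alone: (2.00/3.61)² = 0.3069, so 248 × 0.3069 = 76.11 R/h.
Shield: 24.0/4.80 = 5.000 half-value layers → attenuation 2^(−5.000) = 0.03125.
Combined: 76.11 × 0.03125 = 2.378 R/h.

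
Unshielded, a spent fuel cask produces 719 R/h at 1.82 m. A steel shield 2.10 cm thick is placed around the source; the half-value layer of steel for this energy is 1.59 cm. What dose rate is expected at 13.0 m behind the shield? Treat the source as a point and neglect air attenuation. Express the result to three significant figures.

5.64 R/h

Distance alone: (1.82/13.0)² = 0.01960, so 719 × 0.01960 = 14.09 R/h.
Shield: 2.10/1.59 = 1.321 half-value layers → attenuation 2^(−1.321) = 0.4003.
Combined: 14.09 × 0.4003 = 5.640 R/h.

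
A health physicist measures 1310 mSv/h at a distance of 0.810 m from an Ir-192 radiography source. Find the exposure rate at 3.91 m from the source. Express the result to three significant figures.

56.2 mSv/h

By the inverse-square law, the rate at 3.91 m is
1310 × (0.810/3.91)² = 1310 × 0.04292 = 56.23 mSv/h.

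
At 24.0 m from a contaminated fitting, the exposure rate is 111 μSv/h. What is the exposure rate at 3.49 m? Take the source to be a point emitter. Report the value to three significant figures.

5250 μSv/h

Since intensity falls as 1/r², the rate at 3.49 m is
(24.0/3.49)² = 47.29, so 111 × 47.29 = 5249 μSv/h.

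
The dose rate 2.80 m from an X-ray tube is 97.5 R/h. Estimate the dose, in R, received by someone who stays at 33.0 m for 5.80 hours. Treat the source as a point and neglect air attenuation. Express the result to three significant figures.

4.07 R

Since intensity falls as 1/r², rate at 33.0 m:
97.5 × (2.80/33.0)² = 97.5 × 0.007199 = 0.7019 R/h.
Dose = rate × time = 0.7019 R/h × 5.800 h = 4.071 R.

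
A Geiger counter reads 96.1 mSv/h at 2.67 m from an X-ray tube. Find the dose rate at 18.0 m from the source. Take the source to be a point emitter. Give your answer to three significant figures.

Using I₁d₁² = I₂d₂², the rate at 18.0 m is
96.1 × (2.67/18.0)² = 96.1 × 0.02200 = 2.114 mSv/h.

2.11 mSv/h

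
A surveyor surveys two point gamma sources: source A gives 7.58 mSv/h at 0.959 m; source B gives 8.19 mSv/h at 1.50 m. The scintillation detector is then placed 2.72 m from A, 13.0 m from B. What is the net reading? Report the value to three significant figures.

By superposition, sum each source's inverse-square contribution:
A: 7.58 × (0.959/2.72)² = 0.9423 mSv/h
B: 8.19 × (1.50/13.0)² = 0.1090 mSv/h
Total = 0.9423 + 0.1090 = 1.051 mSv/h.

1.05 mSv/h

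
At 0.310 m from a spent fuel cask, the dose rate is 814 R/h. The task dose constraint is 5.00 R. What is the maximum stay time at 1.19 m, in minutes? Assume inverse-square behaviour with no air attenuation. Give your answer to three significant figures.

By the inverse-square law, rate at 1.19 m:
814 × (0.310/1.19)² = 814 × 0.06786 = 55.24 R/h.
Stay time = 5.00 R ÷ 55.24 R/h = 0.09051 h = 5.431 min.

5.43 min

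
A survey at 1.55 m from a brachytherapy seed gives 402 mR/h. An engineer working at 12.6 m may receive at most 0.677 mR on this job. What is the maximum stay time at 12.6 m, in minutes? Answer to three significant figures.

6.68 min

By the inverse-square law, rate at 12.6 m:
(1.55/12.6)² = 0.01513, so 402 × 0.01513 = 6.082 mR/h.
Stay time = 0.677 mR ÷ 6.082 mR/h = 0.1113 h = 6.678 min.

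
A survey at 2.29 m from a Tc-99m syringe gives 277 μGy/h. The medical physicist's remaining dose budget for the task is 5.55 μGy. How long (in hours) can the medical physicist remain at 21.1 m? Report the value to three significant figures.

1.70 h

By the inverse-square law, rate at 21.1 m:
(2.29/21.1)² = 0.01178, so 277 × 0.01178 = 3.263 μGy/h.
Stay time = 5.55 μGy ÷ 3.263 μGy/h = 1.701 h.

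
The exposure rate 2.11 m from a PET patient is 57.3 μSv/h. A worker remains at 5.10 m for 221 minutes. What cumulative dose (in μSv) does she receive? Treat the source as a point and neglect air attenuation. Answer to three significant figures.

36.1 μSv

Using I₁d₁² = I₂d₂², rate at 5.10 m:
(2.11/5.10)² = 0.1712, so 57.3 × 0.1712 = 9.810 μSv/h.
Dose = rate × time = 9.810 μSv/h × 3.683 h = 36.13 μSv.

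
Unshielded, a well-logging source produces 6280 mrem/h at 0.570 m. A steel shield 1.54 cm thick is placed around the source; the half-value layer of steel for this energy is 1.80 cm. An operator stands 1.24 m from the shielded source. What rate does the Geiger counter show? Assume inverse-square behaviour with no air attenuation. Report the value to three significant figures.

733 mrem/h

Distance alone: 6280 × (0.570/1.24)² = 6280 × 0.2113 = 1327 mrem/h.
Shield: 1.54/1.80 = 0.8556 half-value layers → attenuation 2^(−0.8556) = 0.5526.
Combined: 1327 × 0.5526 = 733.3 mrem/h.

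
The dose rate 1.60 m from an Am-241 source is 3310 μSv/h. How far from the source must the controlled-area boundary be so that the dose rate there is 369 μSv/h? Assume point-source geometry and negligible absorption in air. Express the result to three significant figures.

4.79 m

Since intensity falls as 1/r², d₂ = d₁·√(I₁/I₂).
I₁/I₂ = 3310/369 = 8.970, so d₂ = 1.60 × √8.970 = 4.792 m.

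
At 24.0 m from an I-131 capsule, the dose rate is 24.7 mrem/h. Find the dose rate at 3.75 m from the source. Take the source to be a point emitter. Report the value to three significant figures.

1010 mrem/h

Since intensity falls as 1/r², the rate at 3.75 m is
24.7 × (24.0/3.75)² = 24.7 × 40.96 = 1012 mrem/h.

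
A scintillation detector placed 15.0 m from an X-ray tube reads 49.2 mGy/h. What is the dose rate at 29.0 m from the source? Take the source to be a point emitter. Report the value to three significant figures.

13.2 mGy/h

By the inverse-square law, scaling from 15.0 m to 29.0 m:
(15.0/29.0)² = 0.2675, so 49.2 × 0.2675 = 13.16 mGy/h.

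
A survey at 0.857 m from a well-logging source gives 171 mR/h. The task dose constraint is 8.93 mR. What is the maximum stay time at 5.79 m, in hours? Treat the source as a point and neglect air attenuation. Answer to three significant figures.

2.38 h

By the inverse-square law, rate at 5.79 m:
(0.857/5.79)² = 0.02191, so 171 × 0.02191 = 3.747 mR/h.
Stay time = 8.93 mR ÷ 3.747 mR/h = 2.383 h.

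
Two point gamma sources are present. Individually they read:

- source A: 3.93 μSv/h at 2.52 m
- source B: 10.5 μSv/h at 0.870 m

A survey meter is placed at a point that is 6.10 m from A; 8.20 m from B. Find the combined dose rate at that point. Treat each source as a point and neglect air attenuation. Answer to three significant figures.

0.789 μSv/h

Each source contributes Iᵢ·(dᵢ/rᵢ)²; contributions add.
A: 3.93 × (2.52/6.10)² = 0.6707 μSv/h
B: 10.5 × (0.870/8.20)² = 0.1182 μSv/h
Total = 0.6707 + 0.1182 = 0.7889 μSv/h.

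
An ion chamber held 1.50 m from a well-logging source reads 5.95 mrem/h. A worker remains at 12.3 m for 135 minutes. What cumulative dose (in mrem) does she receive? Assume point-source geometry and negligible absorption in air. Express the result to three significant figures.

0.199 mrem

Since intensity falls as 1/r², rate at 12.3 m:
5.95 × (1.50/12.3)² = 5.95 × 0.01487 = 0.08848 mrem/h.
Dose = rate × time = 0.08848 mrem/h × 2.250 h = 0.1991 mrem.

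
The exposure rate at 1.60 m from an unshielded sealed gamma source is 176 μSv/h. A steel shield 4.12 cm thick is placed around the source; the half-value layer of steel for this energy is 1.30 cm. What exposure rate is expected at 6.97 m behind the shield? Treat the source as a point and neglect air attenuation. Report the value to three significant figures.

1.03 μSv/h

Distance alone: 176 × (1.60/6.97)² = 176 × 0.05270 = 9.275 μSv/h.
Shield: 4.12/1.30 = 3.169 half-value layers → attenuation 2^(−3.169) = 0.1112.
Combined: 9.275 × 0.1112 = 1.031 μSv/h.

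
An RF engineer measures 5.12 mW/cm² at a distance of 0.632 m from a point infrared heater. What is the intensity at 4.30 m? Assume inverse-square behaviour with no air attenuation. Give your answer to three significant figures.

0.111 mW/cm²

Applying the 1/r² law, the rate at 4.30 m is
5.12 × (0.632/4.30)² = 5.12 × 0.02160 = 0.1106 mW/cm².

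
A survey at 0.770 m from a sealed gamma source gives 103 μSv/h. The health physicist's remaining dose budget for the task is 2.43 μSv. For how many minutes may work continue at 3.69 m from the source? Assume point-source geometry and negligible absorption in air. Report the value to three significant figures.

Using I₁d₁² = I₂d₂², rate at 3.69 m:
103 × (0.770/3.69)² = 103 × 0.04354 = 4.485 μSv/h.
Stay time = 2.43 μSv ÷ 4.485 μSv/h = 0.5418 h = 32.51 min.

32.5 min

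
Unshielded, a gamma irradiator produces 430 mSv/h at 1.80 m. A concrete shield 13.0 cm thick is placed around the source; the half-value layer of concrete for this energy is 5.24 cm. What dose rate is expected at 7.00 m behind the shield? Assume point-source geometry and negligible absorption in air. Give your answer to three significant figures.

Distance alone: 430 × (1.80/7.00)² = 430 × 0.06612 = 28.43 mSv/h.
Shield: 13.0/5.24 = 2.481 half-value layers → attenuation 2^(−2.481) = 0.1791.
Combined: 28.43 × 0.1791 = 5.092 mSv/h.

5.09 mSv/h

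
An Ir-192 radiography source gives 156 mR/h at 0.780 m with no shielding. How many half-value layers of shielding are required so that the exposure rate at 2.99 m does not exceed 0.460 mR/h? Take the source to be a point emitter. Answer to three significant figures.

4.53 half-value layers

At 2.99 m, distance alone gives (0.780/2.99)² = 0.06805, so 156 × 0.06805 = 10.62 mR/h.
Further attenuation needed: 10.62/0.460 = 23.09.
n = log₂(23.09) = 4.529 half-value layers.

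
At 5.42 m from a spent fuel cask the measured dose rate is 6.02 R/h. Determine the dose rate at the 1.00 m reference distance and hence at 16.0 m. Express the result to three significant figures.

177 R/h; 0.691 R/h

Since intensity falls as 1/r²,
At 1.00 m: 6.02 × (5.42/1.00)² = 6.02 × 29.38 = 176.9 R/h
At 16.0 m: 176.9 × (1.00/16.0)² = 176.9 × 0.003906 = 0.6910 R/h.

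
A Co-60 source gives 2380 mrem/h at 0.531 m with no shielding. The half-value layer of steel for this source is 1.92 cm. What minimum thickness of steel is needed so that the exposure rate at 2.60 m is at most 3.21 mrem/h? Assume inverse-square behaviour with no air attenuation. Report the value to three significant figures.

At 2.60 m, distance alone gives 2380 × (0.531/2.60)² = 2380 × 0.04171 = 99.27 mrem/h.
Further attenuation needed: 99.27/3.21 = 30.93.
n = log₂(30.93) = 4.951 half-value layers.
Thickness = 4.951 × 1.92 cm = 9.506 cm.

9.51 cm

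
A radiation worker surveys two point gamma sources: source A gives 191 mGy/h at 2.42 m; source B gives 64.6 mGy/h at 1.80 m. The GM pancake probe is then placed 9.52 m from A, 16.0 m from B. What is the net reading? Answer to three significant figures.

Each source contributes Iᵢ·(dᵢ/rᵢ)²; contributions add.
A: 191 × (2.42/9.52)² = 12.34 mGy/h
B: 64.6 × (1.80/16.0)² = 0.8176 mGy/h
Total = 12.34 + 0.8176 = 13.16 mGy/h.

13.2 mGy/h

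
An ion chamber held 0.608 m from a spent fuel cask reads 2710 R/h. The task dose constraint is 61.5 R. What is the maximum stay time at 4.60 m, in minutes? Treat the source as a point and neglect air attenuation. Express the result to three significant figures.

Intensity scales as (d₁/d₂)², so rate at 4.60 m:
2710 × (0.608/4.60)² = 2710 × 0.01747 = 47.34 R/h.
Stay time = 61.5 R ÷ 47.34 R/h = 1.299 h = 77.94 min.

77.9 min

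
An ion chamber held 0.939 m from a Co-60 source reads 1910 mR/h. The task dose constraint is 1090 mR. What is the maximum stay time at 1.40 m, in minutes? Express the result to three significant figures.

Applying the 1/r² law, rate at 1.40 m:
1910 × (0.939/1.40)² = 1910 × 0.4499 = 859.3 mR/h.
Stay time = 1090 mR ÷ 859.3 mR/h = 1.268 h = 76.08 min.

76.1 min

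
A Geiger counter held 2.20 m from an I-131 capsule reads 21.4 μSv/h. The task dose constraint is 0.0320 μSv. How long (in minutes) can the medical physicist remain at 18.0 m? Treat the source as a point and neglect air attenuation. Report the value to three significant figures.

6.01 min

Intensity scales as (d₁/d₂)², so rate at 18.0 m:
21.4 × (2.20/18.0)² = 21.4 × 0.01494 = 0.3197 μSv/h.
Stay time = 0.0320 μSv ÷ 0.3197 μSv/h = 0.1001 h = 6.006 min.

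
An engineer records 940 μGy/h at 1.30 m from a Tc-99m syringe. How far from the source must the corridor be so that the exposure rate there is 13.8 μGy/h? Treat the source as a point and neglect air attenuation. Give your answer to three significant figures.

Since intensity falls as 1/r², d₂ = d₁·√(I₁/I₂).
I₁/I₂ = 940/13.8 = 68.12, so d₂ = 1.30 × √68.12 = 10.73 m.

10.7 m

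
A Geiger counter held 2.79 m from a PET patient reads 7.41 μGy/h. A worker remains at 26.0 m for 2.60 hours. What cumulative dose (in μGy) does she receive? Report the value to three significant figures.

Intensity scales as (d₁/d₂)², so rate at 26.0 m:
(2.79/26.0)² = 0.01151, so 7.41 × 0.01151 = 0.08529 μGy/h.
Dose = rate × time = 0.08529 μGy/h × 2.600 h = 0.2218 μGy.

0.222 μGy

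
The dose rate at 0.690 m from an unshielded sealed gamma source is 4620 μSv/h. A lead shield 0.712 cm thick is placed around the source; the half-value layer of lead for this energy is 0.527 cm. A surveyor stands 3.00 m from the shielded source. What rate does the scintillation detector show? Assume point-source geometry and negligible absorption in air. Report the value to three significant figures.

Distance alone: 4620 × (0.690/3.00)² = 4620 × 0.05290 = 244.4 μSv/h.
Shield: 0.712/0.527 = 1.351 half-value layers → attenuation 2^(−1.351) = 0.3920.
Combined: 244.4 × 0.3920 = 95.80 μSv/h.

95.8 μSv/h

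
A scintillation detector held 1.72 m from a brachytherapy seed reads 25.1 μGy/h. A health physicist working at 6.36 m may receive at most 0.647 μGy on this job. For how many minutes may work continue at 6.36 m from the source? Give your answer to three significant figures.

Applying the 1/r² law, rate at 6.36 m:
(1.72/6.36)² = 0.07314, so 25.1 × 0.07314 = 1.836 μGy/h.
Stay time = 0.647 μGy ÷ 1.836 μGy/h = 0.3524 h = 21.14 min.

21.1 min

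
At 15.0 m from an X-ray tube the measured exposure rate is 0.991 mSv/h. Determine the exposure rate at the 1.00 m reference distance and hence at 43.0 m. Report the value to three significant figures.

Applying the 1/r² law,
At 1.00 m: (15.0/1.00)² = 225.0, so 0.991 × 225.0 = 223.0 mSv/h
At 43.0 m: (1.00/43.0)² = 0.0005408, so 223.0 × 0.0005408 = 0.1206 mSv/h.

223 mSv/h; 0.121 mSv/h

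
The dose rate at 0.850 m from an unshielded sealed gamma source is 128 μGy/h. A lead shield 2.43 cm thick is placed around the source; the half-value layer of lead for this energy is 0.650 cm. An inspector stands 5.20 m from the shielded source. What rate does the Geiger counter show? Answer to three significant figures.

Distance alone: 128 × (0.850/5.20)² = 128 × 0.02672 = 3.420 μGy/h.
Shield: 2.43/0.650 = 3.738 half-value layers → attenuation 2^(−3.738) = 0.07495.
Combined: 3.420 × 0.07495 = 0.2563 μGy/h.

0.256 μGy/h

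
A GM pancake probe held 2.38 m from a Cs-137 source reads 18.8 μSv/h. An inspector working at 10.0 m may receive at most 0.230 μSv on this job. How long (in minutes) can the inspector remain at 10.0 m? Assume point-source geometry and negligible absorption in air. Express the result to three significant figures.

13.0 min

Using I₁d₁² = I₂d₂², rate at 10.0 m:
18.8 × (2.38/10.0)² = 18.8 × 0.05664 = 1.065 μSv/h.
Stay time = 0.230 μSv ÷ 1.065 μSv/h = 0.2160 h = 12.96 min.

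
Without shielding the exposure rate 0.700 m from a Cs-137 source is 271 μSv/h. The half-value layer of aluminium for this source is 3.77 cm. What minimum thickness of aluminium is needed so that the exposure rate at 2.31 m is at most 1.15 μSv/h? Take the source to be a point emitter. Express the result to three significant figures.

At 2.31 m, distance alone gives 271 × (0.700/2.31)² = 271 × 0.09183 = 24.89 μSv/h.
Further attenuation needed: 24.89/1.15 = 21.64.
n = log₂(21.64) = 4.436 half-value layers.
Thickness = 4.436 × 3.77 cm = 16.72 cm.

16.7 cm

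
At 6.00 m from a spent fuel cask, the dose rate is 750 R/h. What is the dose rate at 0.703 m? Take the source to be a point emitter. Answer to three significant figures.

54600 R/h

Intensity scales as (d₁/d₂)², so the rate at 0.703 m is
750 × (6.00/0.703)² = 750 × 72.84 = 54630 R/h.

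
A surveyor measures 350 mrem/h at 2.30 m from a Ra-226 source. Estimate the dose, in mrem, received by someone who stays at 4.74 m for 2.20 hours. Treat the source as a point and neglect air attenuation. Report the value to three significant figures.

181 mrem

Using I₁d₁² = I₂d₂², rate at 4.74 m:
350 × (2.30/4.74)² = 350 × 0.2355 = 82.42 mrem/h.
Dose = rate × time = 82.42 mrem/h × 2.200 h = 181.3 mrem.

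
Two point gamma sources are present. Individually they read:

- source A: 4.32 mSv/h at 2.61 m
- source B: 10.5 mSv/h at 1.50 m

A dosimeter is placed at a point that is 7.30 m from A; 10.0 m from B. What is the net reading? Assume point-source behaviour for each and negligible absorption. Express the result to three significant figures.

By superposition, sum each source's inverse-square contribution:
A: 4.32 × (2.61/7.30)² = 0.5522 mSv/h
B: 10.5 × (1.50/10.0)² = 0.2362 mSv/h
Total = 0.5522 + 0.2362 = 0.7884 mSv/h.

0.788 mSv/h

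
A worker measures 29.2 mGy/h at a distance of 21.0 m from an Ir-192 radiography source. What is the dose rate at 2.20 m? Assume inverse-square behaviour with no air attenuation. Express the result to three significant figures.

2660 mGy/h

By the inverse-square law, the rate at 2.20 m is
(21.0/2.20)² = 91.12, so 29.2 × 91.12 = 2661 mGy/h.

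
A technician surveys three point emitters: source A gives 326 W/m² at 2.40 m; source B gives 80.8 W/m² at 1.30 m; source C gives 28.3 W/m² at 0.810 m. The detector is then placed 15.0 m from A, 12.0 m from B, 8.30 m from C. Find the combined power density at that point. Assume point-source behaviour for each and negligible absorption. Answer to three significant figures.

Each source contributes Iᵢ·(dᵢ/rᵢ)²; contributions add.
A: 326 × (2.40/15.0)² = 8.346 W/m²
B: 80.8 × (1.30/12.0)² = 0.9483 W/m²
C: 28.3 × (0.810/8.30)² = 0.2695 W/m²
Total = 8.346 + 0.9483 + 0.2695 = 9.564 W/m².

9.56 W/m²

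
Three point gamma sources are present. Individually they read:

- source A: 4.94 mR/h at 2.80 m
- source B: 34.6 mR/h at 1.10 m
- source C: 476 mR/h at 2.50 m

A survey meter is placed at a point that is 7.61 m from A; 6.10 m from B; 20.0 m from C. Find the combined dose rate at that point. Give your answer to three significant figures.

9.23 mR/h

Each source contributes Iᵢ·(dᵢ/rᵢ)²; contributions add.
A: 4.94 × (2.80/7.61)² = 0.6688 mR/h
B: 34.6 × (1.10/6.10)² = 1.125 mR/h
C: 476 × (2.50/20.0)² = 7.438 mR/h
Total = 0.6688 + 1.125 + 7.438 = 9.232 mR/h.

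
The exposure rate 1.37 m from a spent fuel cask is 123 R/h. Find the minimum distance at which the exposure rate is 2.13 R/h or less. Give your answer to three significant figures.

10.4 m

Applying the 1/r² law, d₂ = d₁·√(I₁/I₂).
I₁/I₂ = 123/2.13 = 57.75, so d₂ = 1.37 × √57.75 = 10.41 m.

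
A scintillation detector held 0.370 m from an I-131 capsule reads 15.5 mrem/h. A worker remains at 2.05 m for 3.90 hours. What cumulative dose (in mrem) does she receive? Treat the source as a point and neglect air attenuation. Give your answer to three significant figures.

Intensity scales as (d₁/d₂)², so rate at 2.05 m:
(0.370/2.05)² = 0.03258, so 15.5 × 0.03258 = 0.5050 mrem/h.
Dose = rate × time = 0.5050 mrem/h × 3.900 h = 1.970 mrem.

1.97 mrem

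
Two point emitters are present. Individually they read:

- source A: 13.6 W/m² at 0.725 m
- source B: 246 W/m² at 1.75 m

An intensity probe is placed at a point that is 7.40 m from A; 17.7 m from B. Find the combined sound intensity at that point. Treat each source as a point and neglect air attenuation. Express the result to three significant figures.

By superposition, sum each source's inverse-square contribution:
A: 13.6 × (0.725/7.40)² = 0.1305 W/m²
B: 246 × (1.75/17.7)² = 2.405 W/m²
Total = 0.1305 + 2.405 = 2.535 W/m².

2.54 W/m²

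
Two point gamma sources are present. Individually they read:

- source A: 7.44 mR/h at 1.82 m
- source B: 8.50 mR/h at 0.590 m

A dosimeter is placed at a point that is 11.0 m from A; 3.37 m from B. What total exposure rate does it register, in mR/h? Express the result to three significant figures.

0.464 mR/h

By superposition, sum each source's inverse-square contribution:
A: 7.44 × (1.82/11.0)² = 0.2037 mR/h
B: 8.50 × (0.590/3.37)² = 0.2605 mR/h
Total = 0.2037 + 0.2605 = 0.4642 mR/h.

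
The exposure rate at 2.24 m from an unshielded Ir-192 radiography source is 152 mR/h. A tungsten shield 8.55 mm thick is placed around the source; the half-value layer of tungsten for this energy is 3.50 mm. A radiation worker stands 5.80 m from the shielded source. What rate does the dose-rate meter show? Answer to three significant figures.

4.17 mR/h

Distance alone: (2.24/5.80)² = 0.1492, so 152 × 0.1492 = 22.68 mR/h.
Shield: 8.55/3.50 = 2.443 half-value layers → attenuation 2^(−2.443) = 0.1839.
Combined: 22.68 × 0.1839 = 4.171 mR/h.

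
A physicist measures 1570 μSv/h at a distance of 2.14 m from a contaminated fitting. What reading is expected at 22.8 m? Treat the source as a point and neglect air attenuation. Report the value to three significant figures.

Using I₁d₁² = I₂d₂², the rate at 22.8 m is
(2.14/22.8)² = 0.008810, so 1570 × 0.008810 = 13.83 μSv/h.

13.8 μSv/h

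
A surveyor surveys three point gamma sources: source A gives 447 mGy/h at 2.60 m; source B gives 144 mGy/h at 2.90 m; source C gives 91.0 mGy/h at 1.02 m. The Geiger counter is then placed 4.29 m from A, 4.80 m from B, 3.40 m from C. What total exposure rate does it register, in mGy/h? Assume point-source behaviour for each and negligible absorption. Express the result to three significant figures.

Each source contributes Iᵢ·(dᵢ/rᵢ)²; contributions add.
A: 447 × (2.60/4.29)² = 164.2 mGy/h
B: 144 × (2.90/4.80)² = 52.56 mGy/h
C: 91.0 × (1.02/3.40)² = 8.190 mGy/h
Total = 164.2 + 52.56 + 8.190 = 224.9 mGy/h.

225 mGy/h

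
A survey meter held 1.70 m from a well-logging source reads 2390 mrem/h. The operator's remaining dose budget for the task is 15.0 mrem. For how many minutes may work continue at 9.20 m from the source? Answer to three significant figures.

Applying the 1/r² law, rate at 9.20 m:
(1.70/9.20)² = 0.03414, so 2390 × 0.03414 = 81.59 mrem/h.
Stay time = 15.0 mrem ÷ 81.59 mrem/h = 0.1838 h = 11.03 min.

11.0 min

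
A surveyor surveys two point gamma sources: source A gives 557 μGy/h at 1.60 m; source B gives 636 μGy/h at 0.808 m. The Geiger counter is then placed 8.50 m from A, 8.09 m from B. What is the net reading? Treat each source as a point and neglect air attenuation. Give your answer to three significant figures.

By superposition, sum each source's inverse-square contribution:
A: 557 × (1.60/8.50)² = 19.74 μGy/h
B: 636 × (0.808/8.09)² = 6.344 μGy/h
Total = 19.74 + 6.344 = 26.08 μGy/h.

26.1 μGy/h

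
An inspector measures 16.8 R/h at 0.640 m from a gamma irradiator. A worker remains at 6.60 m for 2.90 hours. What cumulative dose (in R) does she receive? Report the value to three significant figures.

0.458 R

Intensity scales as (d₁/d₂)², so rate at 6.60 m:
(0.640/6.60)² = 0.009403, so 16.8 × 0.009403 = 0.1580 R/h.
Dose = rate × time = 0.1580 R/h × 2.900 h = 0.4582 R.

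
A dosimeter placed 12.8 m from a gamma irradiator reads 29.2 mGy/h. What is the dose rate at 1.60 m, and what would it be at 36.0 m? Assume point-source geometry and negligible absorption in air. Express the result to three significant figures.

Applying the 1/r² law,
At 1.60 m: (12.8/1.60)² = 64.00, so 29.2 × 64.00 = 1869 mGy/h
At 36.0 m: 1869 × (1.60/36.0)² = 1869 × 0.001975 = 3.691 mGy/h.

1870 mGy/h; 3.69 mGy/h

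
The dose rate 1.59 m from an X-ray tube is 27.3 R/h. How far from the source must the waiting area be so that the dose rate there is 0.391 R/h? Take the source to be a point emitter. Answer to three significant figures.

Since intensity falls as 1/r², d₂ = d₁·√(I₁/I₂).
I₁/I₂ = 27.3/0.391 = 69.82, so d₂ = 1.59 × √69.82 = 13.29 m.

13.3 m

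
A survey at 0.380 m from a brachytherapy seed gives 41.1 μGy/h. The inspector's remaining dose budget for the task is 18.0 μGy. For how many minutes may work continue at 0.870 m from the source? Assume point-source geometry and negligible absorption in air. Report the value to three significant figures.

138 min

Since intensity falls as 1/r², rate at 0.870 m:
(0.380/0.870)² = 0.1908, so 41.1 × 0.1908 = 7.842 μGy/h.
Stay time = 18.0 μGy ÷ 7.842 μGy/h = 2.295 h = 137.7 min.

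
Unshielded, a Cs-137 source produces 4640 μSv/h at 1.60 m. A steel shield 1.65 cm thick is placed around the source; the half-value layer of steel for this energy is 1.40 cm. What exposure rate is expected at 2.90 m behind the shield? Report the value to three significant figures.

624 μSv/h

Distance alone: (1.60/2.90)² = 0.3044, so 4640 × 0.3044 = 1412 μSv/h.
Shield: 1.65/1.40 = 1.179 half-value layers → attenuation 2^(−1.179) = 0.4417.
Combined: 1412 × 0.4417 = 623.7 μSv/h.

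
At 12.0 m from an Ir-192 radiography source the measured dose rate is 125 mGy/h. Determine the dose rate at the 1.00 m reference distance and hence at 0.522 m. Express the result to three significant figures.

Applying the 1/r² law,
At 1.00 m: 125 × (12.0/1.00)² = 125 × 144.0 = 18000 mGy/h
At 0.522 m: 18000 × (1.00/0.522)² = 18000 × 3.670 = 66060 mGy/h.

18000 mGy/h; 66100 mGy/h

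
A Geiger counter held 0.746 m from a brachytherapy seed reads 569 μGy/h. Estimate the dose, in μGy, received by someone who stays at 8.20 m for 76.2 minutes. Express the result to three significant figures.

Intensity scales as (d₁/d₂)², so rate at 8.20 m:
569 × (0.746/8.20)² = 569 × 0.008277 = 4.710 μGy/h.
Dose = rate × time = 4.710 μGy/h × 1.270 h = 5.982 μGy.

5.98 μGy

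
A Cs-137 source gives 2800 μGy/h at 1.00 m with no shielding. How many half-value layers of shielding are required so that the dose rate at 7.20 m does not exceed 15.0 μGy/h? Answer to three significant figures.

At 7.20 m, distance alone gives 2800 × (1.00/7.20)² = 2800 × 0.01929 = 54.01 μGy/h.
Further attenuation needed: 54.01/15.0 = 3.601.
n = log₂(3.601) = 1.848 half-value layers.

1.85 half-value layers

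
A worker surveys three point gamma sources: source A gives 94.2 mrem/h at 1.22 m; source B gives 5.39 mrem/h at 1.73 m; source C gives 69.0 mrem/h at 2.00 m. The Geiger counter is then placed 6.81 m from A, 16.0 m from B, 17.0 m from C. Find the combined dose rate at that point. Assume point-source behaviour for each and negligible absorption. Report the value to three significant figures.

Each source contributes Iᵢ·(dᵢ/rᵢ)²; contributions add.
A: 94.2 × (1.22/6.81)² = 3.023 mrem/h
B: 5.39 × (1.73/16.0)² = 0.06301 mrem/h
C: 69.0 × (2.00/17.0)² = 0.9550 mrem/h
Total = 3.023 + 0.06301 + 0.9550 = 4.041 mrem/h.

4.04 mrem/h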